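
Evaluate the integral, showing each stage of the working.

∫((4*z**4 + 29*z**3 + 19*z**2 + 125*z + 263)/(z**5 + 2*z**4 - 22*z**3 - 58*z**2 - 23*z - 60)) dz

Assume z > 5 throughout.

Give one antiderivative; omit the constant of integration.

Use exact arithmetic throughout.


Step 1. Decompose ∫((4*z**4 + 29*z**3 + 19*z**2 + 125*z + 263)/(z**5 + 2*z**4 - 22*z**3 - 58*z**2 - 23*z - 60)) dz by partial fractions, (4*z**4 + 29*z**3 + 19*z**2 + 125*z + 263)/(z**5 + 2*z**4 - 22*z**3 - 58*z**2 - 23*z - 60) = -4/(z**2 + 1) - 5/(z + 4) + 5/(z + 3) + 4/(z - 5): now ∫(4/(z - 5)) dz + ∫(5/(z + 3)) dz + ∫(-5/(z + 4)) dz + ∫(-4/(z**2 + 1)) dz.
Step 2. Evaluate the standard form [assuming z > -4]: now -5*log(z + 4) + ∫(4/(z - 5)) dz + ∫(5/(z + 3)) dz + ∫(-4/(z**2 + 1)) dz.
Step 3. Evaluate the standard form [assuming z > -3]: now 5*log(z + 3) - 5*log(z + 4) + ∫(4/(z - 5)) dz + ∫(-4/(z**2 + 1)) dz.
Step 4. Evaluate the standard form [assuming z > 5]: now 4*log(z - 5) + 5*log(z + 3) - 5*log(z + 4) + ∫(-4/(z**2 + 1)) dz.
Step 5. Evaluate the standard form: now 4*log(z - 5) + 5*log(z + 3) - 5*log(z + 4) - 4*atan(z).
Answer: 4*log(z - 5) + 5*log(z + 3) - 5*log(z + 4) - 4*atan(z).


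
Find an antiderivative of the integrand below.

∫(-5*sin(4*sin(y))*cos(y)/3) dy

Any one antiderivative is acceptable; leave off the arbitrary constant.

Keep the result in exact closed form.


Answer: 5*cos(4*sin(y))/12.


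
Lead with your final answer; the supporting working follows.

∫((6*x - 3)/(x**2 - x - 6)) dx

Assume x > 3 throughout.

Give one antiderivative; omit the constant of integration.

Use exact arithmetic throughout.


The answer is 3*log(x - 3) + 3*log(x + 2).
Step 1. Decompose ∫((6*x - 3)/(x**2 - x - 6)) dx by partial fractions, (6*x - 3)/(x**2 - x - 6) = 3/(x + 2) + 3/(x - 3): now ∫(3/(x - 3)) dx + ∫(3/(x + 2)) dx.
Step 2. Evaluate the standard form [assuming x > 3]: now 3*log(x - 3) + ∫(3/(x + 2)) dx.
Step 3. Evaluate the standard form [assuming x > -2]: now 3*log(x - 3) + 3*log(x + 2).
Answer: 3*log(x - 3) + 3*log(x + 2).


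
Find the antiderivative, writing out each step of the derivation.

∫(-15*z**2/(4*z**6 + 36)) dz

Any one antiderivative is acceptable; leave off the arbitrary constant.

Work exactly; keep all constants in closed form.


Step 1. Substitute u = z**3, turning ∫(-15*z**2/(4*z**6 + 36)) dz into ∫(-5/(4*(u**2 + 9))) du: now ∫(-5/(4*(u**2 + 9))) du.
Step 2. Evaluate the standard form: now -5*atan(u/3)/12.
Step 3. Substitute back u = z**3: now -5*atan(z**3/3)/12.
Answer: -5*atan(z**3/3)/12.


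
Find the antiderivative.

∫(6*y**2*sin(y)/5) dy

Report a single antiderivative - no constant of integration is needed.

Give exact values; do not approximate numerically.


Answer: -6*y**2*cos(y)/5 + 12*y*sin(y)/5 + 12*cos(y)/5.


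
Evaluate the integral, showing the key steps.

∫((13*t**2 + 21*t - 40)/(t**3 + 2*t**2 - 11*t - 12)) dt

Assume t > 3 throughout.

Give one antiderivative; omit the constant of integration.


Step 1. Decompose ∫((13*t**2 + 21*t - 40)/(t**3 + 2*t**2 - 11*t - 12)) dt by partial fractions, (13*t**2 + 21*t - 40)/(t**3 + 2*t**2 - 11*t - 12) = 4/(t + 4) + 4/(t + 1) + 5/(t - 3): now ∫(5/(t - 3)) dt + ∫(4/(t + 1)) dt + ∫(4/(t + 4)) dt.
Step 2. Evaluate the standard form [assuming t > -1]: now 4*log(t + 1) + ∫(5/(t - 3)) dt + ∫(4/(t + 4)) dt.
Step 3. Evaluate the standard form [assuming t > 3]: now 5*log(t - 3) + 4*log(t + 1) + ∫(4/(t + 4)) dt.
Step 4. Evaluate the standard form [assuming t > -4]: now 5*log(t - 3) + 4*log(t + 1) + 4*log(t + 4).
Answer: 5*log(t - 3) + 4*log(t + 1) + 4*log(t + 4).


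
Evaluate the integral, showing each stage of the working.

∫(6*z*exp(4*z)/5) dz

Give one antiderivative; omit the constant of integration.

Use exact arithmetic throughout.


Step 1. Integrate ∫(6*z*exp(4*z)/5) dz by parts with u = z, dv = (6*exp(4*z)/5) dz, so v = 3*exp(4*z)/10: now 3*z*exp(4*z)/10 + ∫(-3*exp(4*z)/10) dz.
Step 2. Evaluate the standard form: now 3*z*exp(4*z)/10 - 3*exp(4*z)/40.
Answer: 3*z*exp(4*z)/10 - 3*exp(4*z)/40.


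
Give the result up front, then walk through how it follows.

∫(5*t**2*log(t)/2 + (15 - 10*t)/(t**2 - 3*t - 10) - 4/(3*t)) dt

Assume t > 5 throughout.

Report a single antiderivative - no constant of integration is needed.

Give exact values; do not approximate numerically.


The answer is 5*t**3*log(t)/6 - 5*t**3/18 - 4*log(t)/3 - 5*log(t - 5) - 5*log(t + 2).
Step 1. Rewrite: now ∫(-4/(3*t)) dt + ∫(5*t**2*log(t)/2) dt + ∫((15 - 10*t)/(t**2 - 3*t - 10)) dt.
Step 2. Evaluate the standard form [assuming t > 0]: now -4*log(t)/3 + ∫(5*t**2*log(t)/2) dt + ∫((15 - 10*t)/(t**2 - 3*t - 10)) dt.
Step 3. Decompose ∫((15 - 10*t)/(t**2 - 3*t - 10)) dt by partial fractions, (15 - 10*t)/(t**2 - 3*t - 10) = -5/(t + 2) - 5/(t - 5): now -4*log(t)/3 + ∫(5*t**2*log(t)/2) dt + ∫(-5/(t - 5)) dt + ∫(-5/(t + 2)) dt.
Step 4. Evaluate the standard form [assuming t > 5]: now -4*log(t)/3 - 5*log(t - 5) + ∫(5*t**2*log(t)/2) dt + ∫(-5/(t + 2)) dt.
Step 5. Evaluate the standard form [assuming t > -2]: now -4*log(t)/3 - 5*log(t - 5) - 5*log(t + 2) + ∫(5*t**2*log(t)/2) dt.
Step 6. Integrate ∫(5*t**2*log(t)/2) dt by parts with u = log(t), dv = (5*t**2/2) dt, so v = 5*t**3/6 [assuming t > 0]: now 5*t**3*log(t)/6 - 4*log(t)/3 - 5*log(t - 5) - 5*log(t + 2) + ∫(-5*t**2/6) dt.
Step 7. Evaluate the standard form: now 5*t**3*log(t)/6 - 5*t**3/18 - 4*log(t)/3 - 5*log(t - 5) - 5*log(t + 2).
Answer: 5*t**3*log(t)/6 - 5*t**3/18 - 4*log(t)/3 - 5*log(t - 5) - 5*log(t + 2).


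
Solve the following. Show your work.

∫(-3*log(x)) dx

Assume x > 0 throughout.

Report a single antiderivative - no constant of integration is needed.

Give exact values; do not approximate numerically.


Step 1. Integrate ∫(-3*log(x)) dx by parts with u = log(x), dv = (-3) dx, so v = -3*x [assuming x > 0]: now -3*x*log(x) + ∫(3) dx.
Step 2. Evaluate the standard form: now -3*x*log(x) + 3*x.
Answer: -3*x*log(x) + 3*x.


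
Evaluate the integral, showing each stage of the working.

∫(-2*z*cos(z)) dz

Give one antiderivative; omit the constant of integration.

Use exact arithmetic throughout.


Step 1. Integrate ∫(-2*z*cos(z)) dz by parts with u = z, dv = (-2*cos(z)) dz, so v = -2*sin(z): now -2*z*sin(z) + ∫(2*sin(z)) dz.
Step 2. Evaluate the standard form: now -2*z*sin(z) - 2*cos(z).
Answer: -2*z*sin(z) - 2*cos(z).


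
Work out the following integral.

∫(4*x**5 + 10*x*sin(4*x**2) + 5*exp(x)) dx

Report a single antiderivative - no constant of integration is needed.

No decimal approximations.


Answer: 2*x**6/3 + 5*exp(x) - 5*cos(4*x**2)/4.


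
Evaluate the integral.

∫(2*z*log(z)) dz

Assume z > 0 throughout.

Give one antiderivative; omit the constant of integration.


Answer: z**2*log(z) - z**2/2.


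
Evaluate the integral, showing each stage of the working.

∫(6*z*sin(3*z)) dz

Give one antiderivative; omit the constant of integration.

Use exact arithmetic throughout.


Step 1. Integrate ∫(6*z*sin(3*z)) dz by parts with u = z, dv = (6*sin(3*z)) dz, so v = -2*cos(3*z): now -2*z*cos(3*z) + ∫(2*cos(3*z)) dz.
Step 2. Evaluate the standard form: now -2*z*cos(3*z) + 2*sin(3*z)/3.
Answer: -2*z*cos(3*z) + 2*sin(3*z)/3.


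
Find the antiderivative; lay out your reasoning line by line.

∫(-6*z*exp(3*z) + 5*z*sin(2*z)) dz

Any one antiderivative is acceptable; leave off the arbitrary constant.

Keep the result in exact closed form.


Step 1. Rewrite: now ∫(-6*z*exp(3*z)) dz + ∫(5*z*sin(2*z)) dz.
Step 2. Integrate ∫(5*z*sin(2*z)) dz by parts with u = z, dv = (5*sin(2*z)) dz, so v = -5*cos(2*z)/2: now -5*z*cos(2*z)/2 + ∫(-6*z*exp(3*z)) dz + ∫(5*cos(2*z)/2) dz.
Step 3. Evaluate the standard form: now -5*z*cos(2*z)/2 + 5*sin(2*z)/4 + ∫(-6*z*exp(3*z)) dz.
Step 4. Integrate ∫(-6*z*exp(3*z)) dz by parts with u = z, dv = (-6*exp(3*z)) dz, so v = -2*exp(3*z): now -2*z*exp(3*z) - 5*z*cos(2*z)/2 + 5*sin(2*z)/4 + ∫(2*exp(3*z)) dz.
Step 5. Evaluate the standard form: now -2*z*exp(3*z) - 5*z*cos(2*z)/2 + 2*exp(3*z)/3 + 5*sin(2*z)/4.
Answer: -2*z*exp(3*z) - 5*z*cos(2*z)/2 + 2*exp(3*z)/3 + 5*sin(2*z)/4.


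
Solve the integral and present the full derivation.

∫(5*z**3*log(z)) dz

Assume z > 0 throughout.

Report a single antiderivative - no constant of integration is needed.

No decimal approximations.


Step 1. Integrate ∫(5*z**3*log(z)) dz by parts with u = log(z), dv = (5*z**3) dz, so v = 5*z**4/4 [assuming z > 0]: now 5*z**4*log(z)/4 + ∫(-5*z**3/4) dz.
Step 2. Evaluate the standard form: now 5*z**4*log(z)/4 - 5*z**4/16.
Answer: 5*z**4*log(z)/4 - 5*z**4/16.


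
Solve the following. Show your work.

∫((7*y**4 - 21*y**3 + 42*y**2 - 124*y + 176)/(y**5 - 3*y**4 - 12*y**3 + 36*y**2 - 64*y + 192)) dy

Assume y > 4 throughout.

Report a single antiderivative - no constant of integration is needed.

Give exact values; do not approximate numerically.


Step 1. Decompose ∫((7*y**4 - 21*y**3 + 42*y**2 - 124*y + 176)/(y**5 - 3*y**4 - 12*y**3 + 36*y**2 - 64*y + 192)) dy by partial fractions, (7*y**4 - 21*y**3 + 42*y**2 - 124*y + 176)/(y**5 - 3*y**4 - 12*y**3 + 36*y**2 - 64*y + 192) = 2/(y**2 + 4) + 4/(y + 4) - 2/(y - 3) + 5/(y - 4): now ∫(5/(y - 4)) dy + ∫(-2/(y - 3)) dy + ∫(4/(y + 4)) dy + ∫(2/(y**2 + 4)) dy.
Step 2. Evaluate the standard form [assuming y > 4]: now 5*log(y - 4) + ∫(-2/(y - 3)) dy + ∫(4/(y + 4)) dy + ∫(2/(y**2 + 4)) dy.
Step 3. Evaluate the standard form [assuming y > 3]: now 5*log(y - 4) - 2*log(y - 3) + ∫(4/(y + 4)) dy + ∫(2/(y**2 + 4)) dy.
Step 4. Evaluate the standard form [assuming y > -4]: now 5*log(y - 4) - 2*log(y - 3) + 4*log(y + 4) + ∫(2/(y**2 + 4)) dy.
Step 5. Evaluate the standard form: now 5*log(y - 4) - 2*log(y - 3) + 4*log(y + 4) + atan(y/2).
Answer: 5*log(y - 4) - 2*log(y - 3) + 4*log(y + 4) + atan(y/2).


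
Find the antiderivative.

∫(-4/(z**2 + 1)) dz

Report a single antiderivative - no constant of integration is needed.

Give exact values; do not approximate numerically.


Answer: -4*atan(z).


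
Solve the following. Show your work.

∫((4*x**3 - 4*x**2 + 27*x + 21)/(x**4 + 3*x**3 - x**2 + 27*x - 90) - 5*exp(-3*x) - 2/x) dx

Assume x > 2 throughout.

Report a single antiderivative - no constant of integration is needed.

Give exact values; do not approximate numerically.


Step 1. Rewrite: now ∫(-2/x) dx + ∫((4*x**3 - 4*x**2 + 27*x + 21)/(x**4 + 3*x**3 - x**2 + 27*x - 90)) dx + ∫(-5*exp(-3*x)) dx.
Step 2. Decompose ∫((4*x**3 - 4*x**2 + 27*x + 21)/(x**4 + 3*x**3 - x**2 + 27*x - 90)) dx by partial fractions, (4*x**3 - 4*x**2 + 27*x + 21)/(x**4 + 3*x**3 - x**2 + 27*x - 90) = -3/(x**2 + 9) + 3/(x + 5) + 1/(x - 2): now ∫(-2/x) dx + ∫(1/(x - 2)) dx + ∫(3/(x + 5)) dx + ∫(-3/(x**2 + 9)) dx + ∫(-5*exp(-3*x)) dx.
Step 3. Evaluate the standard form [assuming x > 2]: now log(x - 2) + ∫(-2/x) dx + ∫(3/(x + 5)) dx + ∫(-3/(x**2 + 9)) dx + ∫(-5*exp(-3*x)) dx.
Step 4. Evaluate the standard form [assuming x > -5]: now log(x - 2) + 3*log(x + 5) + ∫(-2/x) dx + ∫(-3/(x**2 + 9)) dx + ∫(-5*exp(-3*x)) dx.
Step 5. Evaluate the standard form: now log(x - 2) + 3*log(x + 5) - atan(x/3) + ∫(-2/x) dx + ∫(-5*exp(-3*x)) dx.
Step 6. Evaluate the standard form: now log(x - 2) + 3*log(x + 5) - atan(x/3) + ∫(-2/x) dx + 5*exp(-3*x)/3.
Step 7. Evaluate the standard form [assuming x > 0]: now -2*log(x) + log(x - 2) + 3*log(x + 5) - atan(x/3) + 5*exp(-3*x)/3.
Answer: -2*log(x) + log(x - 2) + 3*log(x + 5) - atan(x/3) + 5*exp(-3*x)/3.


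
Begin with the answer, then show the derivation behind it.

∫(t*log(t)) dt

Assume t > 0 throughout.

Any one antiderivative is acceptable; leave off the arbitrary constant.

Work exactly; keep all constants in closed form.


The answer is t**2*log(t)/2 - t**2/4.
Step 1. Integrate ∫(t*log(t)) dt by parts with u = log(t), dv = (t) dt, so v = t**2/2 [assuming t > 0]: now t**2*log(t)/2 + ∫(-t/2) dt.
Step 2. Evaluate the standard form: now t**2*log(t)/2 - t**2/4.
Answer: t**2*log(t)/2 - t**2/4.


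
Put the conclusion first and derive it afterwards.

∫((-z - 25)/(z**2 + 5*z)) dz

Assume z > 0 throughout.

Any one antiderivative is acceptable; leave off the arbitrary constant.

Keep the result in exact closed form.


The answer is -5*log(z) + 4*log(z + 5).
Step 1. Decompose ∫((-z - 25)/(z**2 + 5*z)) dz by partial fractions, (-z - 25)/(z**2 + 5*z) = 4/(z + 5) - 5/z: now ∫(-5/z) dz + ∫(4/(z + 5)) dz.
Step 2. Evaluate the standard form [assuming z > 0]: now -5*log(z) + ∫(4/(z + 5)) dz.
Step 3. Evaluate the standard form [assuming z > -5]: now -5*log(z) + 4*log(z + 5).
Answer: -5*log(z) + 4*log(z + 5).


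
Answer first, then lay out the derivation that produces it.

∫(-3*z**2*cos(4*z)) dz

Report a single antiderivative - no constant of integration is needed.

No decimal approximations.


The answer is -3*z**2*sin(4*z)/4 - 3*z*cos(4*z)/8 + 3*sin(4*z)/32.
Step 1. Integrate ∫(-3*z**2*cos(4*z)) dz by parts with u = z**2, dv = (-3*cos(4*z)) dz, so v = -3*sin(4*z)/4: now -3*z**2*sin(4*z)/4 + ∫(3*z*sin(4*z)/2) dz.
Step 2. Integrate ∫(3*z*sin(4*z)/2) dz by parts with u = z, dv = (3*sin(4*z)/2) dz, so v = -3*cos(4*z)/8: now -3*z**2*sin(4*z)/4 - 3*z*cos(4*z)/8 + ∫(3*cos(4*z)/8) dz.
Step 3. Evaluate the standard form: now -3*z**2*sin(4*z)/4 - 3*z*cos(4*z)/8 + 3*sin(4*z)/32.
Answer: -3*z**2*sin(4*z)/4 - 3*z*cos(4*z)/8 + 3*sin(4*z)/32.


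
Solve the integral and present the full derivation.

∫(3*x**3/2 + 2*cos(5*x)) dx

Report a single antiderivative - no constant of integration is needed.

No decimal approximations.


Step 1. Rewrite: now ∫(3*x**3/2) dx + ∫(2*cos(5*x)) dx.
Step 2. Evaluate the standard form: now 2*sin(5*x)/5 + ∫(3*x**3/2) dx.
Step 3. Evaluate the standard form: now 3*x**4/8 + 2*sin(5*x)/5.
Answer: 3*x**4/8 + 2*sin(5*x)/5.


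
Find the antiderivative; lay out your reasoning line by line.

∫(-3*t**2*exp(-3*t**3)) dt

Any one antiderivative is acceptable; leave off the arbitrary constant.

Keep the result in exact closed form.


Step 1. Substitute u = t**3, turning ∫(-3*t**2*exp(-3*t**3)) dt into ∫(-exp(-3*u)) du: now ∫(-exp(-3*u)) du.
Step 2. Evaluate the standard form: now exp(-3*u)/3.
Step 3. Substitute back u = t**3: now exp(-3*t**3)/3.
Answer: exp(-3*t**3)/3.


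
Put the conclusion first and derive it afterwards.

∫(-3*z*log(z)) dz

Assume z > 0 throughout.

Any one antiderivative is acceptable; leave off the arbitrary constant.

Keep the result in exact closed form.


The answer is -3*z**2*log(z)/2 + 3*z**2/4.
Step 1. Integrate ∫(-3*z*log(z)) dz by parts with u = log(z), dv = (-3*z) dz, so v = -3*z**2/2 [assuming z > 0]: now -3*z**2*log(z)/2 + ∫(3*z/2) dz.
Step 2. Evaluate the standard form: now -3*z**2*log(z)/2 + 3*z**2/4.
Answer: -3*z**2*log(z)/2 + 3*z**2/4.


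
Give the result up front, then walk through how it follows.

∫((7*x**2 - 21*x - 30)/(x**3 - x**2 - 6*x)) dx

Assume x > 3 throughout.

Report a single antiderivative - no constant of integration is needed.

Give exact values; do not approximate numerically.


The answer is 5*log(x) - 2*log(x - 3) + 4*log(x + 2).
Step 1. Decompose ∫((7*x**2 - 21*x - 30)/(x**3 - x**2 - 6*x)) dx by partial fractions, (7*x**2 - 21*x - 30)/(x**3 - x**2 - 6*x) = 4/(x + 2) - 2/(x - 3) + 5/x: now ∫(5/x) dx + ∫(-2/(x - 3)) dx + ∫(4/(x + 2)) dx.
Step 2. Evaluate the standard form [assuming x > 0]: now 5*log(x) + ∫(-2/(x - 3)) dx + ∫(4/(x + 2)) dx.
Step 3. Evaluate the standard form [assuming x > 3]: now 5*log(x) - 2*log(x - 3) + ∫(4/(x + 2)) dx.
Step 4. Evaluate the standard form [assuming x > -2]: now 5*log(x) - 2*log(x - 3) + 4*log(x + 2).
Answer: 5*log(x) - 2*log(x - 3) + 4*log(x + 2).


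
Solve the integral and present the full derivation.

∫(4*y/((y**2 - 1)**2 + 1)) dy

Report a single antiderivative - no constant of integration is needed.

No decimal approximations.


Step 1. Substitute u = y**2 - 1, turning ∫(4*y/((y**2 - 1)**2 + 1)) dy into ∫(2/(u**2 + 1)) du: now ∫(2/(u**2 + 1)) du.
Step 2. Evaluate the standard form: now 2*atan(u).
Step 3. Substitute back u = y**2 - 1: now 2*atan(y**2 - 1).
Answer: 2*atan(y**2 - 1).


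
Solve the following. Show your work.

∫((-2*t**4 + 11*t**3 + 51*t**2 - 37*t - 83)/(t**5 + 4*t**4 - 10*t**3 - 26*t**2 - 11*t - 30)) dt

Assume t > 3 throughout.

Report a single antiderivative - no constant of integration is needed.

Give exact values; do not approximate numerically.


Step 1. Decompose ∫((-2*t**4 + 11*t**3 + 51*t**2 - 37*t - 83)/(t**5 + 4*t**4 - 10*t**3 - 26*t**2 - 11*t - 30)) dt by partial fractions, (-2*t**4 + 11*t**3 + 51*t**2 - 37*t - 83)/(t**5 + 4*t**4 - 10*t**3 - 26*t**2 - 11*t - 30) = 4/(t**2 + 1) - 2/(t + 5) - 1/(t + 2) + 1/(t - 3): now ∫(1/(t - 3)) dt + ∫(-1/(t + 2)) dt + ∫(-2/(t + 5)) dt + ∫(4/(t**2 + 1)) dt.
Step 2. Evaluate the standard form [assuming t > -5]: now -2*log(t + 5) + ∫(1/(t - 3)) dt + ∫(-1/(t + 2)) dt + ∫(4/(t**2 + 1)) dt.
Step 3. Evaluate the standard form [assuming t > 3]: now log(t - 3) - 2*log(t + 5) + ∫(-1/(t + 2)) dt + ∫(4/(t**2 + 1)) dt.
Step 4. Evaluate the standard form [assuming t > -2]: now log(t - 3) - log(t + 2) - 2*log(t + 5) + ∫(4/(t**2 + 1)) dt.
Step 5. Evaluate the standard form: now log(t - 3) - log(t + 2) - 2*log(t + 5) + 4*atan(t).
Answer: log(t - 3) - log(t + 2) - 2*log(t + 5) + 4*atan(t).


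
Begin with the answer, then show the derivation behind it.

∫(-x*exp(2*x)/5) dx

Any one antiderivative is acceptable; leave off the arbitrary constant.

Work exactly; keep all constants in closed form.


The answer is -x*exp(2*x)/10 + exp(2*x)/20.
Step 1. Integrate ∫(-x*exp(2*x)/5) dx by parts with u = x, dv = (-exp(2*x)/5) dx, so v = -exp(2*x)/10: now -x*exp(2*x)/10 + ∫(exp(2*x)/10) dx.
Step 2. Evaluate the standard form: now -x*exp(2*x)/10 + exp(2*x)/20.
Answer: -x*exp(2*x)/10 + exp(2*x)/20.


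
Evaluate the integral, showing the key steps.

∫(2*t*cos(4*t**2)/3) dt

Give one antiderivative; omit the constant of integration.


Step 1. Substitute u = t**2, turning ∫(2*t*cos(4*t**2)/3) dt into ∫(cos(4*u)/3) du: now ∫(cos(4*u)/3) du.
Step 2. Evaluate the standard form: now sin(4*u)/12.
Step 3. Substitute back u = t**2: now sin(4*t**2)/12.
Answer: sin(4*t**2)/12.


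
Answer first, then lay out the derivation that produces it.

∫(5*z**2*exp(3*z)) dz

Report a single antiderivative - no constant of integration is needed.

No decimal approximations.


The answer is 5*z**2*exp(3*z)/3 - 10*z*exp(3*z)/9 + 10*exp(3*z)/27.
Step 1. Integrate ∫(5*z**2*exp(3*z)) dz by parts with u = z**2, dv = (5*exp(3*z)) dz, so v = 5*exp(3*z)/3: now 5*z**2*exp(3*z)/3 + ∫(-10*z*exp(3*z)/3) dz.
Step 2. Integrate ∫(-10*z*exp(3*z)/3) dz by parts with u = z, dv = (-10*exp(3*z)/3) dz, so v = -10*exp(3*z)/9: now 5*z**2*exp(3*z)/3 - 10*z*exp(3*z)/9 + ∫(10*exp(3*z)/9) dz.
Step 3. Evaluate the standard form: now 5*z**2*exp(3*z)/3 - 10*z*exp(3*z)/9 + 10*exp(3*z)/27.
Answer: 5*z**2*exp(3*z)/3 - 10*z*exp(3*z)/9 + 10*exp(3*z)/27.


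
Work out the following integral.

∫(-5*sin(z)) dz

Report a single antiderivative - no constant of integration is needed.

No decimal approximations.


Answer: 5*cos(z).


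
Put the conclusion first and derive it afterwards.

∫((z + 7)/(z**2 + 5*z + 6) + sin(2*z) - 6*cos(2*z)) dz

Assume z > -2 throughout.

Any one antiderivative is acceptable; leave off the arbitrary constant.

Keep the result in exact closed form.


The answer is 5*log(z + 2) - 4*log(z + 3) - 3*sin(2*z) - cos(2*z)/2.
Step 1. Rewrite: now ∫((z + 7)/(z**2 + 5*z + 6)) dz + ∫(sin(2*z)) dz + ∫(-6*cos(2*z)) dz.
Step 2. Evaluate the standard form: now -3*sin(2*z) + ∫((z + 7)/(z**2 + 5*z + 6)) dz + ∫(sin(2*z)) dz.
Step 3. Decompose ∫((z + 7)/(z**2 + 5*z + 6)) dz by partial fractions, (z + 7)/(z**2 + 5*z + 6) = -4/(z + 3) + 5/(z + 2): now -3*sin(2*z) + ∫(5/(z + 2)) dz + ∫(-4/(z + 3)) dz + ∫(sin(2*z)) dz.
Step 4. Evaluate the standard form [assuming z > -2]: now 5*log(z + 2) - 3*sin(2*z) + ∫(-4/(z + 3)) dz + ∫(sin(2*z)) dz.
Step 5. Evaluate the standard form [assuming z > -3]: now 5*log(z + 2) - 4*log(z + 3) - 3*sin(2*z) + ∫(sin(2*z)) dz.
Step 6. Evaluate the standard form: now 5*log(z + 2) - 4*log(z + 3) - 3*sin(2*z) - cos(2*z)/2.
Answer: 5*log(z + 2) - 4*log(z + 3) - 3*sin(2*z) - cos(2*z)/2.


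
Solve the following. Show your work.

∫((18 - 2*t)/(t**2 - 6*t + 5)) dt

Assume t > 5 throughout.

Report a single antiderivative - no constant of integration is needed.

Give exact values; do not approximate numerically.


Step 1. Decompose ∫((18 - 2*t)/(t**2 - 6*t + 5)) dt by partial fractions, (18 - 2*t)/(t**2 - 6*t + 5) = -4/(t - 1) + 2/(t - 5): now ∫(2/(t - 5)) dt + ∫(-4/(t - 1)) dt.
Step 2. Evaluate the standard form [assuming t > 1]: now -4*log(t - 1) + ∫(2/(t - 5)) dt.
Step 3. Evaluate the standard form [assuming t > 5]: now 2*log(t - 5) - 4*log(t - 1).
Answer: 2*log(t - 5) - 4*log(t - 1).


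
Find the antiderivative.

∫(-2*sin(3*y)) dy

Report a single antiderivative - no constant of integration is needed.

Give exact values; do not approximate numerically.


Answer: 2*cos(3*y)/3.


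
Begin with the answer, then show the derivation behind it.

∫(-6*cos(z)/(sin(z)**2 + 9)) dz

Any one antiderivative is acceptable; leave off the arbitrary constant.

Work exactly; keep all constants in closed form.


The answer is -2*atan(sin(z)/3).
Step 1. Substitute u = sin(z), turning ∫(-6*cos(z)/(sin(z)**2 + 9)) dz into ∫(-6/(u**2 + 9)) du: now ∫(-6/(u**2 + 9)) du.
Step 2. Evaluate the standard form: now -2*atan(u/3).
Step 3. Substitute back u = sin(z): now -2*atan(sin(z)/3).
Answer: -2*atan(sin(z)/3).


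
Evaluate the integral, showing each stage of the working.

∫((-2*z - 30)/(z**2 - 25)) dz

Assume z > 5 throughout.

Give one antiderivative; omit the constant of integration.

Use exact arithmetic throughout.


Step 1. Decompose ∫((-2*z - 30)/(z**2 - 25)) dz by partial fractions, (-2*z - 30)/(z**2 - 25) = 2/(z + 5) - 4/(z - 5): now ∫(-4/(z - 5)) dz + ∫(2/(z + 5)) dz.
Step 2. Evaluate the standard form [assuming z > 5]: now -4*log(z - 5) + ∫(2/(z + 5)) dz.
Step 3. Evaluate the standard form [assuming z > -5]: now -4*log(z - 5) + 2*log(z + 5).
Answer: -4*log(z - 5) + 2*log(z + 5).


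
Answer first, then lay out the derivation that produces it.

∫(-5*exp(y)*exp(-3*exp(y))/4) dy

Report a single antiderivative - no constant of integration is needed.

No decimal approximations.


The answer is 5*exp(-3*exp(y))/12.
Step 1. Substitute u = exp(y), turning ∫(-5*exp(y)*exp(-3*exp(y))/4) dy into ∫(-5*exp(-3*u)/4) du: now ∫(-5*exp(-3*u)/4) du.
Step 2. Evaluate the standard form: now 5*exp(-3*u)/12.
Step 3. Substitute back u = exp(y): now 5*exp(-3*exp(y))/12.
Answer: 5*exp(-3*exp(y))/12.


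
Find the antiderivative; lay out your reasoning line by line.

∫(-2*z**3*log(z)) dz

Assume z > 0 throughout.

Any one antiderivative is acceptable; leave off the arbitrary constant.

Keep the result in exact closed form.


Step 1. Integrate ∫(-2*z**3*log(z)) dz by parts with u = log(z), dv = (-2*z**3) dz, so v = -z**4/2 [assuming z > 0]: now -z**4*log(z)/2 + ∫(z**3/2) dz.
Step 2. Evaluate the standard form: now -z**4*log(z)/2 + z**4/8.
Answer: -z**4*log(z)/2 + z**4/8.


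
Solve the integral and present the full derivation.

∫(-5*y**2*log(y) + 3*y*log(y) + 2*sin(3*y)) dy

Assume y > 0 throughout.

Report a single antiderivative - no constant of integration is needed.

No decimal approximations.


Step 1. Rewrite: now ∫(3*y*log(y)) dy + ∫(-5*y**2*log(y)) dy + ∫(2*sin(3*y)) dy.
Step 2. Integrate ∫(-5*y**2*log(y)) dy by parts with u = log(y), dv = (-5*y**2) dy, so v = -5*y**3/3 [assuming y > 0]: now -5*y**3*log(y)/3 + ∫(5*y**2/3) dy + ∫(3*y*log(y)) dy + ∫(2*sin(3*y)) dy.
Step 3. Evaluate the standard form: now -5*y**3*log(y)/3 + 5*y**3/9 + ∫(3*y*log(y)) dy + ∫(2*sin(3*y)) dy.
Step 4. Integrate ∫(3*y*log(y)) dy by parts with u = log(y), dv = (3*y) dy, so v = 3*y**2/2 [assuming y > 0]: now -5*y**3*log(y)/3 + 5*y**3/9 + 3*y**2*log(y)/2 + ∫(-3*y/2) dy + ∫(2*sin(3*y)) dy.
Step 5. Evaluate the standard form: now -5*y**3*log(y)/3 + 5*y**3/9 + 3*y**2*log(y)/2 - 3*y**2/4 + ∫(2*sin(3*y)) dy.
Step 6. Evaluate the standard form: now -5*y**3*log(y)/3 + 5*y**3/9 + 3*y**2*log(y)/2 - 3*y**2/4 - 2*cos(3*y)/3.
Answer: -5*y**3*log(y)/3 + 5*y**3/9 + 3*y**2*log(y)/2 - 3*y**2/4 - 2*cos(3*y)/3.


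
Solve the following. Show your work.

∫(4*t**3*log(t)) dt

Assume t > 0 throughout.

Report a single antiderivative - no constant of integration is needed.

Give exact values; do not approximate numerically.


Step 1. Integrate ∫(4*t**3*log(t)) dt by parts with u = log(t), dv = (4*t**3) dt, so v = t**4 [assuming t > 0]: now t**4*log(t) + ∫(-t**3) dt.
Step 2. Evaluate the standard form: now t**4*log(t) - t**4/4.
Answer: t**4*log(t) - t**4/4.


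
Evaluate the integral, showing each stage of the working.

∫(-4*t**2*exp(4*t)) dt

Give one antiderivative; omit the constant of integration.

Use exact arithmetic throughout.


Step 1. Integrate ∫(-4*t**2*exp(4*t)) dt by parts with u = t**2, dv = (-4*exp(4*t)) dt, so v = -exp(4*t): now -t**2*exp(4*t) + ∫(2*t*exp(4*t)) dt.
Step 2. Integrate ∫(2*t*exp(4*t)) dt by parts with u = t, dv = (2*exp(4*t)) dt, so v = exp(4*t)/2: now -t**2*exp(4*t) + t*exp(4*t)/2 + ∫(-exp(4*t)/2) dt.
Step 3. Evaluate the standard form: now -t**2*exp(4*t) + t*exp(4*t)/2 - exp(4*t)/8.
Answer: -t**2*exp(4*t) + t*exp(4*t)/2 - exp(4*t)/8.


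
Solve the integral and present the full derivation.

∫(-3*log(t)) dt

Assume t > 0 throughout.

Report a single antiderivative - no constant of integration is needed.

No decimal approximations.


Step 1. Integrate ∫(-3*log(t)) dt by parts with u = log(t), dv = (-3) dt, so v = -3*t [assuming t > 0]: now -3*t*log(t) + ∫(3) dt.
Step 2. Evaluate the standard form: now -3*t*log(t) + 3*t.
Answer: -3*t*log(t) + 3*t.


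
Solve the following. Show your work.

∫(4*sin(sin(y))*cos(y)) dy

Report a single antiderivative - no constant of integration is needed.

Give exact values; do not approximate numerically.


Step 1. Substitute u = sin(y), turning ∫(4*sin(sin(y))*cos(y)) dy into ∫(4*sin(u)) du: now ∫(4*sin(u)) du.
Step 2. Evaluate the standard form: now -4*cos(u).
Step 3. Substitute back u = sin(y): now -4*cos(sin(y)).
Answer: -4*cos(sin(y)).


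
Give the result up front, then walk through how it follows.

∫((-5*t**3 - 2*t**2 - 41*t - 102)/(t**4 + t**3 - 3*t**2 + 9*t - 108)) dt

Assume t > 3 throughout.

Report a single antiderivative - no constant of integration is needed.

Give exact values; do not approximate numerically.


The answer is -3*log(t - 3) - 2*log(t + 4) + 4*atan(t/3)/3.
Step 1. Decompose ∫((-5*t**3 - 2*t**2 - 41*t - 102)/(t**4 + t**3 - 3*t**2 + 9*t - 108)) dt by partial fractions, (-5*t**3 - 2*t**2 - 41*t - 102)/(t**4 + t**3 - 3*t**2 + 9*t - 108) = 4/(t**2 + 9) - 2/(t + 4) - 3/(t - 3): now ∫(-3/(t - 3)) dt + ∫(-2/(t + 4)) dt + ∫(4/(t**2 + 9)) dt.
Step 2. Evaluate the standard form [assuming t > 3]: now -3*log(t - 3) + ∫(-2/(t + 4)) dt + ∫(4/(t**2 + 9)) dt.
Step 3. Evaluate the standard form [assuming t > -4]: now -3*log(t - 3) - 2*log(t + 4) + ∫(4/(t**2 + 9)) dt.
Step 4. Evaluate the standard form: now -3*log(t - 3) - 2*log(t + 4) + 4*atan(t/3)/3.
Answer: -3*log(t - 3) - 2*log(t + 4) + 4*atan(t/3)/3.


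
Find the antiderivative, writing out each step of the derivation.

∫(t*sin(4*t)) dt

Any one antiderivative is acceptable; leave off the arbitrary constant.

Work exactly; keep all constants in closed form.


Step 1. Integrate ∫(t*sin(4*t)) dt by parts with u = t, dv = (sin(4*t)) dt, so v = -cos(4*t)/4: now -t*cos(4*t)/4 + ∫(cos(4*t)/4) dt.
Step 2. Evaluate the standard form: now -t*cos(4*t)/4 + sin(4*t)/16.
Answer: -t*cos(4*t)/4 + sin(4*t)/16.


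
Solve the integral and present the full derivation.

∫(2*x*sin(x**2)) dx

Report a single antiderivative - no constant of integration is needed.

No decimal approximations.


Step 1. Substitute u = x**2, turning ∫(2*x*sin(x**2)) dx into ∫(sin(u)) du: now ∫(sin(u)) du.
Step 2. Evaluate the standard form: now -cos(u).
Step 3. Substitute back u = x**2: now -cos(x**2).
Answer: -cos(x**2).


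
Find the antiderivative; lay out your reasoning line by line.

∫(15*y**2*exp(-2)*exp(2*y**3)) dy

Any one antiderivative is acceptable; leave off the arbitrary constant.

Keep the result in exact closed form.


Step 1. Substitute u = y**3 - 1, turning ∫(15*y**2*exp(-2)*exp(2*y**3)) dy into ∫(5*exp(2*u)) du: now ∫(5*exp(2*u)) du.
Step 2. Evaluate the standard form: now 5*exp(2*u)/2.
Step 3. Substitute back u = y**3 - 1: now 5*exp(2*y**3 - 2)/2.
Answer: 5*exp(2*y**3 - 2)/2.


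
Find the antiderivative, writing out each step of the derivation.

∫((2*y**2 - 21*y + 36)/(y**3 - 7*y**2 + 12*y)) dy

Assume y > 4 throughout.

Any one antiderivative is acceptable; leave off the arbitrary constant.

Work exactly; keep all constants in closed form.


Step 1. Decompose ∫((2*y**2 - 21*y + 36)/(y**3 - 7*y**2 + 12*y)) dy by partial fractions, (2*y**2 - 21*y + 36)/(y**3 - 7*y**2 + 12*y) = 3/(y - 3) - 4/(y - 4) + 3/y: now ∫(3/y) dy + ∫(-4/(y - 4)) dy + ∫(3/(y - 3)) dy.
Step 2. Evaluate the standard form [assuming y > 4]: now -4*log(y - 4) + ∫(3/y) dy + ∫(3/(y - 3)) dy.
Step 3. Evaluate the standard form [assuming y > 3]: now -4*log(y - 4) + 3*log(y - 3) + ∫(3/y) dy.
Step 4. Evaluate the standard form [assuming y > 0]: now 3*log(y) - 4*log(y - 4) + 3*log(y - 3).
Answer: 3*log(y) - 4*log(y - 4) + 3*log(y - 3).


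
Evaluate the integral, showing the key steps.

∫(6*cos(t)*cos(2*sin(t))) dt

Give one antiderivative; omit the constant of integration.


Step 1. Substitute u = sin(t), turning ∫(6*cos(t)*cos(2*sin(t))) dt into ∫(6*cos(2*u)) du: now ∫(6*cos(2*u)) du.
Step 2. Evaluate the standard form: now 3*sin(2*u).
Step 3. Substitute back u = sin(t): now 3*sin(2*sin(t)).
Answer: 3*sin(2*sin(t)).


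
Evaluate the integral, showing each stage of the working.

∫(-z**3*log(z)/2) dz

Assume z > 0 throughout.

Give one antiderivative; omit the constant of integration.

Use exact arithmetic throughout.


Step 1. Integrate ∫(-z**3*log(z)/2) dz by parts with u = log(z), dv = (-z**3/2) dz, so v = -z**4/8 [assuming z > 0]: now -z**4*log(z)/8 + ∫(z**3/8) dz.
Step 2. Evaluate the standard form: now -z**4*log(z)/8 + z**4/32.
Answer: -z**4*log(z)/8 + z**4/32.


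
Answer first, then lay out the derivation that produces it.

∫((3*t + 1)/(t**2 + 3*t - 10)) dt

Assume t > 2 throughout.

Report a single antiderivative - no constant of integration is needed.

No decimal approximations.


The answer is log(t - 2) + 2*log(t + 5).
Step 1. Decompose ∫((3*t + 1)/(t**2 + 3*t - 10)) dt by partial fractions, (3*t + 1)/(t**2 + 3*t - 10) = 2/(t + 5) + 1/(t - 2): now ∫(1/(t - 2)) dt + ∫(2/(t + 5)) dt.
Step 2. Evaluate the standard form [assuming t > 2]: now log(t - 2) + ∫(2/(t + 5)) dt.
Step 3. Evaluate the standard form [assuming t > -5]: now log(t - 2) + 2*log(t + 5).
Answer: log(t - 2) + 2*log(t + 5).


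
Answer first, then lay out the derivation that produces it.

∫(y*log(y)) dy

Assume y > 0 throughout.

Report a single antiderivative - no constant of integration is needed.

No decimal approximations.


The answer is y**2*log(y)/2 - y**2/4.
Step 1. Integrate ∫(y*log(y)) dy by parts with u = log(y), dv = (y) dy, so v = y**2/2 [assuming y > 0]: now y**2*log(y)/2 + ∫(-y/2) dy.
Step 2. Evaluate the standard form: now y**2*log(y)/2 - y**2/4.
Answer: y**2*log(y)/2 - y**2/4.


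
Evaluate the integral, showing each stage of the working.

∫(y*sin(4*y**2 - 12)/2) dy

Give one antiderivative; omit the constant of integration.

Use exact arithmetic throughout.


Step 1. Substitute u = y**2 - 3, turning ∫(y*sin(4*y**2 - 12)/2) dy into ∫(sin(4*u)/4) du: now ∫(sin(4*u)/4) du.
Step 2. Evaluate the standard form: now -cos(4*u)/16.
Step 3. Substitute back u = y**2 - 3: now -cos(4*y**2 - 12)/16.
Answer: -cos(4*y**2 - 12)/16.


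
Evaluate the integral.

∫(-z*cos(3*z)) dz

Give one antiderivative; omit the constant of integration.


Answer: -z*sin(3*z)/3 - cos(3*z)/9.


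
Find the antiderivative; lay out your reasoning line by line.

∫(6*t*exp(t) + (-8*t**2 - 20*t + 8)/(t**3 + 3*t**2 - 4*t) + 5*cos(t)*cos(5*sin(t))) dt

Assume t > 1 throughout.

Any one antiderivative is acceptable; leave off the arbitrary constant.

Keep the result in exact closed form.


Step 1. Rewrite: now ∫(6*t*exp(t)) dt + ∫((-8*t**2 - 20*t + 8)/(t**3 + 3*t**2 - 4*t)) dt + ∫(5*cos(t)*cos(5*sin(t))) dt.
Step 2. Integrate ∫(6*t*exp(t)) dt by parts with u = t, dv = (6*exp(t)) dt, so v = 6*exp(t): now 6*t*exp(t) + ∫((-8*t**2 - 20*t + 8)/(t**3 + 3*t**2 - 4*t)) dt + ∫(5*cos(t)*cos(5*sin(t))) dt + ∫(-6*exp(t)) dt.
Step 3. Evaluate the standard form: now 6*t*exp(t) - 6*exp(t) + ∫((-8*t**2 - 20*t + 8)/(t**3 + 3*t**2 - 4*t)) dt + ∫(5*cos(t)*cos(5*sin(t))) dt.
Step 4. Substitute u = sin(t), turning ∫(5*cos(t)*cos(5*sin(t))) dt into ∫(5*cos(5*u)) du: now 6*t*exp(t) - 6*exp(t) + ∫((-8*t**2 - 20*t + 8)/(t**3 + 3*t**2 - 4*t)) dt + ∫(5*cos(5*u)) du.
Step 5. Evaluate the standard form: now 6*t*exp(t) - 6*exp(t) + sin(5*u) + ∫((-8*t**2 - 20*t + 8)/(t**3 + 3*t**2 - 4*t)) dt.
Step 6. Substitute back u = sin(t): now 6*t*exp(t) - 6*exp(t) + sin(5*sin(t)) + ∫((-8*t**2 - 20*t + 8)/(t**3 + 3*t**2 - 4*t)) dt.
Step 7. Decompose ∫((-8*t**2 - 20*t + 8)/(t**3 + 3*t**2 - 4*t)) dt by partial fractions, (-8*t**2 - 20*t + 8)/(t**3 + 3*t**2 - 4*t) = -2/(t + 4) - 4/(t - 1) - 2/t: now 6*t*exp(t) - 6*exp(t) + sin(5*sin(t)) + ∫(-2/t) dt + ∫(-4/(t - 1)) dt + ∫(-2/(t + 4)) dt.
Step 8. Evaluate the standard form [assuming t > -4]: now 6*t*exp(t) - 6*exp(t) - 2*log(t + 4) + sin(5*sin(t)) + ∫(-2/t) dt + ∫(-4/(t - 1)) dt.
Step 9. Evaluate the standard form [assuming t > 1]: now 6*t*exp(t) - 6*exp(t) - 4*log(t - 1) - 2*log(t + 4) + sin(5*sin(t)) + ∫(-2/t) dt.
Step 10. Evaluate the standard form [assuming t > 0]: now 6*t*exp(t) - 6*exp(t) - 2*log(t) - 4*log(t - 1) - 2*log(t + 4) + sin(5*sin(t)).
Answer: 6*t*exp(t) - 6*exp(t) - 2*log(t) - 4*log(t - 1) - 2*log(t + 4) + sin(5*sin(t)).


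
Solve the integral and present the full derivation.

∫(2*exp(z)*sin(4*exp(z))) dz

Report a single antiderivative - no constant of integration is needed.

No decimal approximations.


Step 1. Substitute u = exp(z), turning ∫(2*exp(z)*sin(4*exp(z))) dz into ∫(2*sin(4*u)) du: now ∫(2*sin(4*u)) du.
Step 2. Evaluate the standard form: now -cos(4*u)/2.
Step 3. Substitute back u = exp(z): now -cos(4*exp(z))/2.
Answer: -cos(4*exp(z))/2.


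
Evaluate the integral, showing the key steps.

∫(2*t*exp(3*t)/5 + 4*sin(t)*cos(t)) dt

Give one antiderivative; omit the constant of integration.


Step 1. Rewrite: now ∫(2*t*exp(3*t)/5) dt + ∫(4*sin(t)*cos(t)) dt.
Step 2. Integrate ∫(2*t*exp(3*t)/5) dt by parts with u = t, dv = (2*exp(3*t)/5) dt, so v = 2*exp(3*t)/15: now 2*t*exp(3*t)/15 + ∫(4*sin(t)*cos(t)) dt + ∫(-2*exp(3*t)/15) dt.
Step 3. Evaluate the standard form: now 2*t*exp(3*t)/15 - 2*exp(3*t)/45 + ∫(4*sin(t)*cos(t)) dt.
Step 4. Substitute u = sin(t), turning ∫(4*sin(t)*cos(t)) dt into ∫(4*u) du: now 2*t*exp(3*t)/15 - 2*exp(3*t)/45 + ∫(4*u) du.
Step 5. Evaluate the standard form: now 2*t*exp(3*t)/15 + 2*u**2 - 2*exp(3*t)/45.
Step 6. Substitute back u = sin(t): now 2*t*exp(3*t)/15 - 2*exp(3*t)/45 + 2*sin(t)**2.
Answer: 2*t*exp(3*t)/15 - 2*exp(3*t)/45 + 2*sin(t)**2.


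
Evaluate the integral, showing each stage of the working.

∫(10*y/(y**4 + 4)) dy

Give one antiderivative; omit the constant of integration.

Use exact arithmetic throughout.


Step 1. Substitute u = y**2, turning ∫(10*y/(y**4 + 4)) dy into ∫(5/(u**2 + 4)) du: now ∫(5/(u**2 + 4)) du.
Step 2. Evaluate the standard form: now 5*atan(u/2)/2.
Step 3. Substitute back u = y**2: now 5*atan(y**2/2)/2.
Answer: 5*atan(y**2/2)/2.


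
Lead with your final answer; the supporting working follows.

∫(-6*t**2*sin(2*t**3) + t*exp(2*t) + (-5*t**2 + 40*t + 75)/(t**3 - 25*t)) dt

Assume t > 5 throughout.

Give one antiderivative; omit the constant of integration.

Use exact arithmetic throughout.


The answer is t*exp(2*t)/2 - exp(2*t)/4 - 3*log(t) + 3*log(t - 5) - 5*log(t + 5) + cos(2*t**3).
Step 1. Rewrite: now ∫(t*exp(2*t)) dt + ∫(-6*t**2*sin(2*t**3)) dt + ∫((-5*t**2 + 40*t + 75)/(t**3 - 25*t)) dt.
Step 2. Substitute u = t**3, turning ∫(-6*t**2*sin(2*t**3)) dt into ∫(-2*sin(2*u)) du: now ∫(t*exp(2*t)) dt + ∫((-5*t**2 + 40*t + 75)/(t**3 - 25*t)) dt + ∫(-2*sin(2*u)) du.
Step 3. Evaluate the standard form: now cos(2*u) + ∫(t*exp(2*t)) dt + ∫((-5*t**2 + 40*t + 75)/(t**3 - 25*t)) dt.
Step 4. Substitute back u = t**3: now cos(2*t**3) + ∫(t*exp(2*t)) dt + ∫((-5*t**2 + 40*t + 75)/(t**3 - 25*t)) dt.
Step 5. Integrate ∫(t*exp(2*t)) dt by parts with u = t, dv = (exp(2*t)) dt, so v = exp(2*t)/2: now t*exp(2*t)/2 + cos(2*t**3) + ∫((-5*t**2 + 40*t + 75)/(t**3 - 25*t)) dt + ∫(-exp(2*t)/2) dt.
Step 6. Evaluate the standard form: now t*exp(2*t)/2 - exp(2*t)/4 + cos(2*t**3) + ∫((-5*t**2 + 40*t + 75)/(t**3 - 25*t)) dt.
Step 7. Decompose ∫((-5*t**2 + 40*t + 75)/(t**3 - 25*t)) dt by partial fractions, (-5*t**2 + 40*t + 75)/(t**3 - 25*t) = -5/(t + 5) + 3/(t - 5) - 3/t: now t*exp(2*t)/2 - exp(2*t)/4 + cos(2*t**3) + ∫(-3/t) dt + ∫(3/(t - 5)) dt + ∫(-5/(t + 5)) dt.
Step 8. Evaluate the standard form [assuming t > -5]: now t*exp(2*t)/2 - exp(2*t)/4 - 5*log(t + 5) + cos(2*t**3) + ∫(-3/t) dt + ∫(3/(t - 5)) dt.
Step 9. Evaluate the standard form [assuming t > 5]: now t*exp(2*t)/2 - exp(2*t)/4 + 3*log(t - 5) - 5*log(t + 5) + cos(2*t**3) + ∫(-3/t) dt.
Step 10. Evaluate the standard form [assuming t > 0]: now t*exp(2*t)/2 - exp(2*t)/4 - 3*log(t) + 3*log(t - 5) - 5*log(t + 5) + cos(2*t**3).
Answer: t*exp(2*t)/2 - exp(2*t)/4 - 3*log(t) + 3*log(t - 5) - 5*log(t + 5) + cos(2*t**3).


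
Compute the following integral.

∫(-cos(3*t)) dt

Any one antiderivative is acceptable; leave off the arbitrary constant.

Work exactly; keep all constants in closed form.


Answer: -sin(3*t)/3.


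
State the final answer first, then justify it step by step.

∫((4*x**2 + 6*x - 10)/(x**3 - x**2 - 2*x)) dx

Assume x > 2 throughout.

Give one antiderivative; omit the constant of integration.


The answer is 5*log(x) + 3*log(x - 2) - 4*log(x + 1).
Step 1. Decompose ∫((4*x**2 + 6*x - 10)/(x**3 - x**2 - 2*x)) dx by partial fractions, (4*x**2 + 6*x - 10)/(x**3 - x**2 - 2*x) = -4/(x + 1) + 3/(x - 2) + 5/x: now ∫(5/x) dx + ∫(3/(x - 2)) dx + ∫(-4/(x + 1)) dx.
Step 2. Evaluate the standard form [assuming x > 2]: now 3*log(x - 2) + ∫(5/x) dx + ∫(-4/(x + 1)) dx.
Step 3. Evaluate the standard form [assuming x > 0]: now 5*log(x) + 3*log(x - 2) + ∫(-4/(x + 1)) dx.
Step 4. Evaluate the standard form [assuming x > -1]: now 5*log(x) + 3*log(x - 2) - 4*log(x + 1).
Answer: 5*log(x) + 3*log(x - 2) - 4*log(x + 1).


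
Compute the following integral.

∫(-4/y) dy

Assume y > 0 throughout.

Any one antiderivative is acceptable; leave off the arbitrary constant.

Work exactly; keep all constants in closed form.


Answer: -4*log(y).


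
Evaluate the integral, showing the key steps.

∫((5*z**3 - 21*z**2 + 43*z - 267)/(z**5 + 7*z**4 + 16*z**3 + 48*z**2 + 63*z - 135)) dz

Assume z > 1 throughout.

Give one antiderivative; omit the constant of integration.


Step 1. Decompose ∫((5*z**3 - 21*z**2 + 43*z - 267)/(z**5 + 7*z**4 + 16*z**3 + 48*z**2 + 63*z - 135)) dz by partial fractions, (5*z**3 - 21*z**2 + 43*z - 267)/(z**5 + 7*z**4 + 16*z**3 + 48*z**2 + 63*z - 135) = 1/(z**2 + 9) - 4/(z + 5) + 5/(z + 3) - 1/(z - 1): now ∫(-1/(z - 1)) dz + ∫(5/(z + 3)) dz + ∫(-4/(z + 5)) dz + ∫(1/(z**2 + 9)) dz.
Step 2. Evaluate the standard form [assuming z > -3]: now 5*log(z + 3) + ∫(-1/(z - 1)) dz + ∫(-4/(z + 5)) dz + ∫(1/(z**2 + 9)) dz.
Step 3. Evaluate the standard form [assuming z > 1]: now -log(z - 1) + 5*log(z + 3) + ∫(-4/(z + 5)) dz + ∫(1/(z**2 + 9)) dz.
Step 4. Evaluate the standard form [assuming z > -5]: now -log(z - 1) + 5*log(z + 3) - 4*log(z + 5) + ∫(1/(z**2 + 9)) dz.
Step 5. Evaluate the standard form: now -log(z - 1) + 5*log(z + 3) - 4*log(z + 5) + atan(z/3)/3.
Answer: -log(z - 1) + 5*log(z + 3) - 4*log(z + 5) + atan(z/3)/3.
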